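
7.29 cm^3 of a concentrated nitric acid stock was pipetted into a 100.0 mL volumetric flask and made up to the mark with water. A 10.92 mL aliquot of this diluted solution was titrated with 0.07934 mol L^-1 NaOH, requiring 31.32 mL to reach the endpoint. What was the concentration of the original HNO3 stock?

3.12 M

n(NaOH) = 0.07934 x 0.03132 = 0.002485 mol.
n(HNO3) in the aliquot = 0.002485 mol.
[diluted HNO3] = 0.002485 / 0.01092 = 0.2276 M.
Dilution factor = 100.0/7.290 = 13.72, so [stock] = 0.2276 x 13.72 = 3.12 M.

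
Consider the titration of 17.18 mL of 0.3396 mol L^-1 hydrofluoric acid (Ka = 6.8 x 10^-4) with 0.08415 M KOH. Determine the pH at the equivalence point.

8.00

n(HF) = 0.3396 x 0.01718 = 0.005834 mol; V(KOH) at equivalence = 0.005834/0.08415 = 0.06933 L.
At equivalence all the acid is converted to F-; total volume = 0.01718 + 0.06933 = 0.08651 L, so [F-] = 0.005834/0.08651 = 0.06744 M.
Kb = Kw/Ka = 1.0e-14 / 6.8 x 10^-4 = 1.47e-11.
[OH^-] = sqrt(Kb x [F-]) = sqrt(1.47e-11 x 0.06744) = 9.96e-7 M.
pOH = 6.00, so pH = 14.00 - 6.00 = 8.00.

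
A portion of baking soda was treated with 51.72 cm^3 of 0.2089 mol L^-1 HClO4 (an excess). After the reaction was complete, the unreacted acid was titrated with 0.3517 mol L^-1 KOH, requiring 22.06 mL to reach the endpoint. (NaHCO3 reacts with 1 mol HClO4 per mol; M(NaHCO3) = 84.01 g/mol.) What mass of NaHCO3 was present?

Total n(HClO4) added = 0.2089 x 0.05172 = 0.01080 mol.
n(KOH) used = 0.3517 x 0.02206 = 0.007759 mol, which equals the excess n(HClO4).
So n(HClO4) consumed by the sample = 0.01080 - 0.007759 = 0.003046 mol.
n(NaHCO3) = 0.003046 / 1 = 0.003046 mol.
mass = 0.003046 mol x 84.01 g/mol = 0.256 g.

0.256 g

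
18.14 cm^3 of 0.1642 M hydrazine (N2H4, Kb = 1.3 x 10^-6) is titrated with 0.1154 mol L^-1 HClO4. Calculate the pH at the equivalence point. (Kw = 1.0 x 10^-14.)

4.64

n(N2H4) = 0.1642 x 0.01814 = 0.002979 mol; V(HClO4) at equivalence = 0.002979/0.1154 = 0.02581 L.
At equivalence the base is fully converted to N2H5+; total volume = 0.04395 L, so [N2H5+] = 0.002979/0.04395 = 0.06777 M.
Ka(N2H5+) = Kw/Kb = 1.0e-14 / 1.3 x 10^-6 = 7.69e-9.
[H^+] = sqrt(Ka x [N2H5+]) = sqrt(7.69e-9 x 0.06777) = 2.28e-5 M.
pH = -log(2.28e-5) = 4.64.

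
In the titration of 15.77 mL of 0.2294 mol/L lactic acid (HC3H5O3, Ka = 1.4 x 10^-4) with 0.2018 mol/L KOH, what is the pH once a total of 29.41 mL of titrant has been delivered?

12.71

n(acid) = 0.2294 x 0.01577 = 0.003618 mol; n(KOH) added = 0.2018 x 0.02941 = 0.005935 mol.
Base is in excess by 0.005935 - 0.003618 = 0.002317 mol in a total volume of 0.04518 L.
[OH^-] = 0.002317/0.04518 = 0.05129 M, so pOH = 1.29 and pH = 14.00 - 1.29 = 12.71.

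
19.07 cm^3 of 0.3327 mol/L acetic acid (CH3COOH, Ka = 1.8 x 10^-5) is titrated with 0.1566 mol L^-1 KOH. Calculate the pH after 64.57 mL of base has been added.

n(acid) = 0.3327 x 0.01907 = 0.006345 mol; n(KOH) added = 0.1566 x 0.06457 = 0.01011 mol.
Base is in excess by 0.01011 - 0.006345 = 0.003767 mol in a total volume of 0.08364 L.
[OH^-] = 0.003767/0.08364 = 0.04504 M, so pOH = 1.35 and pH = 14.00 - 1.35 = 12.65.

12.65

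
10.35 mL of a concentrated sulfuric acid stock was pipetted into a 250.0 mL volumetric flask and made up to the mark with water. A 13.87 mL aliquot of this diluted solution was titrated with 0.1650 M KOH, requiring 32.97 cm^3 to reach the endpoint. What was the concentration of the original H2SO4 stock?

4.74 M

n(KOH) = 0.1650 x 0.03297 = 0.005440 mol.
n(H2SO4) in the aliquot = 0.005440 x 1/2 = 0.002720 mol.
[diluted H2SO4] = 0.002720 / 0.01387 = 0.1961 M.
Dilution factor = 250.0/10.35 = 24.15, so [stock] = 0.1961 x 24.15 = 4.74 M.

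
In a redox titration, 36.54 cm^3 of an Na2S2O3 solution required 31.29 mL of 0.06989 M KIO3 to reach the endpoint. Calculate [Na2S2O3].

0.359 M

n(KIO3) = 0.06989 x 0.03129 = 0.002187 mol.
From the balanced equation, 1 mol KIO3 reacts with 6 mol Na2S2O3, so n(Na2S2O3) = 0.002187 x 6/1 = 0.01312 mol.
[Na2S2O3] = 0.01312 / 0.03654 L = 0.359 M.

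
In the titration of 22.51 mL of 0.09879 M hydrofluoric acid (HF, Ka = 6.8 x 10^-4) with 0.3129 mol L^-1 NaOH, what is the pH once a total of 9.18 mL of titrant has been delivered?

12.31

n(acid) = 0.09879 x 0.02251 = 0.002224 mol; n(NaOH) added = 0.3129 x 0.009180 = 0.002872 mol.
Base is in excess by 0.002872 - 0.002224 = 0.0006487 mol in a total volume of 0.03169 L.
[OH^-] = 0.0006487/0.03169 = 0.02047 M, so pOH = 1.69 and pH = 14.00 - 1.69 = 12.31.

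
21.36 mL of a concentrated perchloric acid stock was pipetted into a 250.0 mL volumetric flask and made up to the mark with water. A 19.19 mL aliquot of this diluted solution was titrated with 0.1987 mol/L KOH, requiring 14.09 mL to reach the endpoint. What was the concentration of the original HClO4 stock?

1.71 M

n(KOH) = 0.1987 x 0.01409 = 0.002800 mol.
n(HClO4) in the aliquot = 0.002800 mol.
[diluted HClO4] = 0.002800 / 0.01919 = 0.1459 M.
Dilution factor = 250.0/21.36 = 11.70, so [stock] = 0.1459 x 11.70 = 1.71 M.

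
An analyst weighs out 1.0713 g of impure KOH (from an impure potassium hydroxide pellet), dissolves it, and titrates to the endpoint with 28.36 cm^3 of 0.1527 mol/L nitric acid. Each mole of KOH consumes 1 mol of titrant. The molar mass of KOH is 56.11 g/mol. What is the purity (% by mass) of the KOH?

n(HNO3) = 0.1527 x 0.02836 = 0.004331 mol.
n(KOH) = 0.004331 / 1 = 0.004331 mol.
mass of KOH = 0.004331 x 56.11 = 0.2430 g.
% purity = 0.2430 / 1.0713 x 100 = 22.7%.

22.7%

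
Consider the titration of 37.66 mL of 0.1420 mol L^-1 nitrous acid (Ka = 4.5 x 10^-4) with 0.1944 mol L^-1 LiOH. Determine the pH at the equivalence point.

n(HNO2) = 0.1420 x 0.03766 = 0.005348 mol; V(LiOH) at equivalence = 0.005348/0.1944 = 0.02751 L.
At equivalence all the acid is converted to NO2-; total volume = 0.03766 + 0.02751 = 0.06517 L, so [NO2-] = 0.005348/0.06517 = 0.08206 M.
Kb = Kw/Ka = 1.0e-14 / 4.5 x 10^-4 = 2.22e-11.
[OH^-] = sqrt(Kb x [NO2-]) = sqrt(2.22e-11 x 0.08206) = 1.35e-6 M.
pOH = 5.87, so pH = 14.00 - 5.87 = 8.13.

8.13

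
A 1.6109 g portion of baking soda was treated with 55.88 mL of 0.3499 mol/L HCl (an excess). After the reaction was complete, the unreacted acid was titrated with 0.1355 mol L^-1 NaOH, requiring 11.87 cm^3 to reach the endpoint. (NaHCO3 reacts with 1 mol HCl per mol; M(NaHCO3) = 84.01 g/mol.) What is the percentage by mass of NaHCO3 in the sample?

93.6%

Total n(HCl) added = 0.3499 x 0.05588 = 0.01955 mol.
n(NaOH) used = 0.1355 x 0.01187 = 0.001608 mol, which equals the excess n(HCl).
So n(HCl) consumed by the sample = 0.01955 - 0.001608 = 0.01794 mol.
n(NaHCO3) = 0.01794 / 1 = 0.01794 mol.
mass NaHCO3 = 0.01794 x 84.01 = 1.507 g, so %NaHCO3 = 1.507/1.6109 x 100 = 93.6%.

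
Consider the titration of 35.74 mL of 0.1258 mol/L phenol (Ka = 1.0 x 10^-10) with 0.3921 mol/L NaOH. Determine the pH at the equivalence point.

n(C6H5OH) = 0.1258 x 0.03574 = 0.004496 mol; V(NaOH) at equivalence = 0.004496/0.3921 = 0.01147 L.
At equivalence all the acid is converted to C6H5O-; total volume = 0.03574 + 0.01147 = 0.04721 L, so [C6H5O-] = 0.004496/0.04721 = 0.09524 M.
Kb = Kw/Ka = 1.0e-14 / 1.0 x 10^-10 = 0.000100.
[OH^-] = sqrt(Kb x [C6H5O-]) = sqrt(0.000100 x 0.09524) = 0.00309 M.
pOH = 2.51, so pH = 14.00 - 2.51 = 11.49.

11.49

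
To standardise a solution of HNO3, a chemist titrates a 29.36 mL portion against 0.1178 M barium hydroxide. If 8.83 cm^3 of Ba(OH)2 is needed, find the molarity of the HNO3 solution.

0.0709 M

n(Ba(OH)2) delivered = 0.1178 x 0.008830 = 0.001040 mol.
The reaction is 2 HNO3 + 1 Ba(OH)2, so n(HNO3) = 0.001040 x 2/1 = 0.002080 mol.
[HNO3] = 0.002080 mol / 0.02936 L = 0.0709 M.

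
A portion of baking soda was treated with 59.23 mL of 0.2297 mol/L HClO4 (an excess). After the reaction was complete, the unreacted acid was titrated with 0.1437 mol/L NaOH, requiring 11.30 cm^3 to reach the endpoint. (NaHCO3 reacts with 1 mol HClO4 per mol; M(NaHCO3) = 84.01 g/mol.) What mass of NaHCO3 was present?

Total n(HClO4) added = 0.2297 x 0.05923 = 0.01361 mol.
n(NaOH) used = 0.1437 x 0.01130 = 0.001624 mol, which equals the excess n(HClO4).
So n(HClO4) consumed by the sample = 0.01361 - 0.001624 = 0.01198 mol.
n(NaHCO3) = 0.01198 / 1 = 0.01198 mol.
mass = 0.01198 mol x 84.01 g/mol = 1.01 g.

1.01 g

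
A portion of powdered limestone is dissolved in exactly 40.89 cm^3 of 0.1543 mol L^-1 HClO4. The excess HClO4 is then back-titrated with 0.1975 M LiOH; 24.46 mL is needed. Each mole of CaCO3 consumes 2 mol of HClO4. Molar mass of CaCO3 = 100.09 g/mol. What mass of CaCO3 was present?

Total n(HClO4) added = 0.1543 x 0.04089 = 0.006309 mol.
n(LiOH) used = 0.1975 x 0.02446 = 0.004831 mol, which equals the excess n(HClO4).
So n(HClO4) consumed by the sample = 0.006309 - 0.004831 = 0.001478 mol.
n(CaCO3) = 0.001478 / 2 = 0.0007392 mol.
mass = 0.0007392 mol x 100.09 g/mol = 0.0740 g.

0.0740 g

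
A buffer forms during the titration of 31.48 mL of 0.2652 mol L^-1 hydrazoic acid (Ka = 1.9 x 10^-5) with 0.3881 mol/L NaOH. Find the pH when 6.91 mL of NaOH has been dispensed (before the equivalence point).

4.40

Initial n(HN3) = 0.2652 x 0.03148 = 0.008348 mol.
n(NaOH) added = 0.3881 x 0.006910 = 0.002682 mol, converting that many moles of HN3 to N3-.
Remaining n(HN3) = 0.005667 mol; n(N3-) = 0.002682 mol.
By Henderson-Hasselbalch, pH = pKa + log([A^-]/[HA]) = 4.72 + log(0.002682/0.005667) = 4.72 + (-0.32) = 4.40.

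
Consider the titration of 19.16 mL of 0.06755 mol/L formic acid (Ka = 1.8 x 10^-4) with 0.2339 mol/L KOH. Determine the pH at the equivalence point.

8.23

n(HCOOH) = 0.06755 x 0.01916 = 0.001294 mol; V(KOH) at equivalence = 0.001294/0.2339 = 0.005533 L.
At equivalence all the acid is converted to HCOO-; total volume = 0.01916 + 0.005533 = 0.02469 L, so [HCOO-] = 0.001294/0.02469 = 0.05241 M.
Kb = Kw/Ka = 1.0e-14 / 1.8 x 10^-4 = 5.56e-11.
[OH^-] = sqrt(Kb x [HCOO-]) = sqrt(5.56e-11 x 0.05241) = 1.71e-6 M.
pOH = 5.77, so pH = 14.00 - 5.77 = 8.23.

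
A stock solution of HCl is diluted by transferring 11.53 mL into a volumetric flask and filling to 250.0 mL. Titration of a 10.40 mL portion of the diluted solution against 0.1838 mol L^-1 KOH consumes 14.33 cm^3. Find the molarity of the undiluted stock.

n(KOH) = 0.1838 x 0.01433 = 0.002634 mol.
n(HCl) in the aliquot = 0.002634 mol.
[diluted HCl] = 0.002634 / 0.01040 = 0.2533 M.
Dilution factor = 250.0/11.53 = 21.68, so [stock] = 0.2533 x 21.68 = 5.49 M.

5.49 M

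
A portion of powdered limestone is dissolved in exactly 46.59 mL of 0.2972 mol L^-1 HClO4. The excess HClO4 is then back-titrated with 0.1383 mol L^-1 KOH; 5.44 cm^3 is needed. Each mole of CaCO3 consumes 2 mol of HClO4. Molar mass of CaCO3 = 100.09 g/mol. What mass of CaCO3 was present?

0.655 g

Total n(HClO4) added = 0.2972 x 0.04659 = 0.01385 mol.
n(KOH) used = 0.1383 x 0.005440 = 0.0007524 mol, which equals the excess n(HClO4).
So n(HClO4) consumed by the sample = 0.01385 - 0.0007524 = 0.01309 mol.
n(CaCO3) = 0.01309 / 2 = 0.006547 mol.
mass = 0.006547 mol x 100.09 g/mol = 0.655 g.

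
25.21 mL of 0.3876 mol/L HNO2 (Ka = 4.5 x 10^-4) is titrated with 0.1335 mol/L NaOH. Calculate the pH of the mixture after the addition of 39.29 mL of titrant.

3.41

Initial n(HNO2) = 0.3876 x 0.02521 = 0.009771 mol.
n(NaOH) added = 0.1335 x 0.03929 = 0.005245 mol, converting that many moles of HNO2 to NO2-.
Remaining n(HNO2) = 0.004526 mol; n(NO2-) = 0.005245 mol.
By Henderson-Hasselbalch, pH = pKa + log([A^-]/[HA]) = 3.35 + log(0.005245/0.004526) = 3.35 + (+0.06) = 3.41.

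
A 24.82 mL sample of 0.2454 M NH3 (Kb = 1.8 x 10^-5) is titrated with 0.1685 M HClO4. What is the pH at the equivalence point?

5.13

n(NH3) = 0.2454 x 0.02482 = 0.006091 mol; V(HClO4) at equivalence = 0.006091/0.1685 = 0.03615 L.
At equivalence the base is fully converted to NH4+; total volume = 0.06097 L, so [NH4+] = 0.006091/0.06097 = 0.09990 M.
Ka(NH4+) = Kw/Kb = 1.0e-14 / 1.8 x 10^-5 = 5.56e-10.
[H^+] = sqrt(Ka x [NH4+]) = sqrt(5.56e-10 x 0.09990) = 7.45e-6 M.
pH = -log(7.45e-6) = 5.13.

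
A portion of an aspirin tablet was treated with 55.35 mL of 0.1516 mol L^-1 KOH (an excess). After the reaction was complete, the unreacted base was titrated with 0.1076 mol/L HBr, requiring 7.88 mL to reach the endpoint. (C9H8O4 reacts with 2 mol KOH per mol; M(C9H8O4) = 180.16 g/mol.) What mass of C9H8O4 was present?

Total n(KOH) added = 0.1516 x 0.05535 = 0.008391 mol.
n(HBr) used = 0.1076 x 0.007880 = 0.0008479 mol, which equals the excess n(KOH).
So n(KOH) consumed by the sample = 0.008391 - 0.0008479 = 0.007543 mol.
n(C9H8O4) = 0.007543 / 2 = 0.003772 mol.
mass = 0.003772 mol x 180.16 g/mol = 0.679 g.

0.679 g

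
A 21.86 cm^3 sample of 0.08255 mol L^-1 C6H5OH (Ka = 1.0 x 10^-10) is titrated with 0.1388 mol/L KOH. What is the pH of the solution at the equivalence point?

11.36

n(C6H5OH) = 0.08255 x 0.02186 = 0.001805 mol; V(KOH) at equivalence = 0.001805/0.1388 = 0.01300 L.
At equivalence all the acid is converted to C6H5O-; total volume = 0.02186 + 0.01300 = 0.03486 L, so [C6H5O-] = 0.001805/0.03486 = 0.05176 M.
Kb = Kw/Ka = 1.0e-14 / 1.0 x 10^-10 = 0.000100.
[OH^-] = sqrt(Kb x [C6H5O-]) = sqrt(0.000100 x 0.05176) = 0.00228 M.
pOH = 2.64, so pH = 14.00 - 2.64 = 11.36.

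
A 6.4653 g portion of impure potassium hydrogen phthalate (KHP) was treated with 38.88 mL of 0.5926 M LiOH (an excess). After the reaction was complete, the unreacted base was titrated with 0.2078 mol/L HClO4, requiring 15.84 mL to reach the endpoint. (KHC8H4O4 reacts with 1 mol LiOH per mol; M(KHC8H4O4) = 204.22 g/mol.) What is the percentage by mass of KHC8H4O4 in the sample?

Total n(LiOH) added = 0.5926 x 0.03888 = 0.02304 mol.
n(HClO4) used = 0.2078 x 0.01584 = 0.003292 mol, which equals the excess n(LiOH).
So n(LiOH) consumed by the sample = 0.02304 - 0.003292 = 0.01975 mol.
n(KHC8H4O4) = 0.01975 / 1 = 0.01975 mol.
mass KHC8H4O4 = 0.01975 x 204.22 = 4.033 g, so %KHC8H4O4 = 4.033/6.4653 x 100 = 62.4%.

62.4%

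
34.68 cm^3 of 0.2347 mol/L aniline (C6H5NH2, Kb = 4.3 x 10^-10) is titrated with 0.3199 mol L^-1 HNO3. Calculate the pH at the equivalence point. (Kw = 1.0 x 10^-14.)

2.75

n(C6H5NH2) = 0.2347 x 0.03468 = 0.008139 mol; V(HNO3) at equivalence = 0.008139/0.3199 = 0.02544 L.
At equivalence the base is fully converted to C6H5NH3+; total volume = 0.06012 L, so [C6H5NH3+] = 0.008139/0.06012 = 0.1354 M.
Ka(C6H5NH3+) = Kw/Kb = 1.0e-14 / 4.3 x 10^-10 = 2.33e-5.
[H^+] = sqrt(Ka x [C6H5NH3+]) = sqrt(2.33e-5 x 0.1354) = 0.00177 M.
pH = -log(0.00177) = 2.75.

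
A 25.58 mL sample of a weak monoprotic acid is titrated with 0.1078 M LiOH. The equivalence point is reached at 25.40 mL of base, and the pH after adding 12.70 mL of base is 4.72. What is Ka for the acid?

1.9 x 10^-5

12.70 mL is half of the equivalence volume, so this is the half-equivalence point where [HA] = [A^-].
At half-equivalence pH = pKa, so pKa = 4.72.
Ka = 10^(-4.72) = 1.9 x 10^-5.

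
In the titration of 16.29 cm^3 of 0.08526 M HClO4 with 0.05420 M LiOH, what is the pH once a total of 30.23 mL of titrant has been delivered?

11.73

n(acid) = 0.08526 x 0.01629 = 0.001389 mol; n(LiOH) added = 0.05420 x 0.03023 = 0.001638 mol.
Base is in excess by 0.001638 - 0.001389 = 0.0002496 mol in a total volume of 0.04652 L.
[OH^-] = 0.0002496/0.04652 = 0.005365 M, so pOH = 2.27 and pH = 14.00 - 2.27 = 11.73.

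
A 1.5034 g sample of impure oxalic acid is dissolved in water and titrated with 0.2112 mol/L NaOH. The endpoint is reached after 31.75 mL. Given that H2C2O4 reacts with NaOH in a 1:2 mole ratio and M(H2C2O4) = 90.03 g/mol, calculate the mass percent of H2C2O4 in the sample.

n(NaOH) = 0.2112 x 0.03175 = 0.006706 mol.
n(H2C2O4) = 0.006706 / 2 = 0.003353 mol.
mass of H2C2O4 = 0.003353 x 90.03 = 0.3019 g.
% purity = 0.3019 / 1.5034 x 100 = 20.1%.

20.1%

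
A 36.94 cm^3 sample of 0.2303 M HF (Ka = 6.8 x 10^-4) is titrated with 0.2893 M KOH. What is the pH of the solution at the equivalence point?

n(HF) = 0.2303 x 0.03694 = 0.008507 mol; V(KOH) at equivalence = 0.008507/0.2893 = 0.02941 L.
At equivalence all the acid is converted to F-; total volume = 0.03694 + 0.02941 = 0.06635 L, so [F-] = 0.008507/0.06635 = 0.1282 M.
Kb = Kw/Ka = 1.0e-14 / 6.8 x 10^-4 = 1.47e-11.
[OH^-] = sqrt(Kb x [F-]) = sqrt(1.47e-11 x 0.1282) = 1.37e-6 M.
pOH = 5.86, so pH = 14.00 - 5.86 = 8.14.

8.14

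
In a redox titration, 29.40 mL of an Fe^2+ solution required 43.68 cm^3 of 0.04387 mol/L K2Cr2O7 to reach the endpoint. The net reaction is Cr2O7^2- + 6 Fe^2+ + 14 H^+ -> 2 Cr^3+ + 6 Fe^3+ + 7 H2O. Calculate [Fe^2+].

n(K2Cr2O7) = 0.04387 x 0.04368 = 0.001916 mol.
From the balanced equation, 1 mol K2Cr2O7 reacts with 6 mol Fe^2+, so n(Fe^2+) = 0.001916 x 6/1 = 0.01150 mol.
[Fe^2+] = 0.01150 / 0.02940 L = 0.391 M.

0.391 M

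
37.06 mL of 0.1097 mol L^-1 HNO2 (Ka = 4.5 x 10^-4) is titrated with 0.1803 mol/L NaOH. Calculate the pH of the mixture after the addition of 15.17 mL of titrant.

Initial n(HNO2) = 0.1097 x 0.03706 = 0.004065 mol.
n(NaOH) added = 0.1803 x 0.01517 = 0.002735 mol, converting that many moles of HNO2 to NO2-.
Remaining n(HNO2) = 0.001330 mol; n(NO2-) = 0.002735 mol.
By Henderson-Hasselbalch, pH = pKa + log([A^-]/[HA]) = 3.35 + log(0.002735/0.001330) = 3.35 + (+0.31) = 3.66.

3.66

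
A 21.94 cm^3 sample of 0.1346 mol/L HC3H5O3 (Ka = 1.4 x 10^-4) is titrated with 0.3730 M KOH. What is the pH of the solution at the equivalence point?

8.42

n(HC3H5O3) = 0.1346 x 0.02194 = 0.002953 mol; V(KOH) at equivalence = 0.002953/0.3730 = 0.007917 L.
At equivalence all the acid is converted to C3H5O3-; total volume = 0.02194 + 0.007917 = 0.02986 L, so [C3H5O3-] = 0.002953/0.02986 = 0.09891 M.
Kb = Kw/Ka = 1.0e-14 / 1.4 x 10^-4 = 7.14e-11.
[OH^-] = sqrt(Kb x [C3H5O3-]) = sqrt(7.14e-11 x 0.09891) = 2.66e-6 M.
pOH = 5.58, so pH = 14.00 - 5.58 = 8.42.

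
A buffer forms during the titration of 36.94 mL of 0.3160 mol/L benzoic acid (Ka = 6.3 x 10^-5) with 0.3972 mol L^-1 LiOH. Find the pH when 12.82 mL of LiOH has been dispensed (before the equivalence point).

4.09

Initial n(C6H5COOH) = 0.3160 x 0.03694 = 0.01167 mol.
n(LiOH) added = 0.3972 x 0.01282 = 0.005092 mol, converting that many moles of C6H5COOH to C6H5COO-.
Remaining n(C6H5COOH) = 0.006581 mol; n(C6H5COO-) = 0.005092 mol.
By Henderson-Hasselbalch, pH = pKa + log([A^-]/[HA]) = 4.20 + log(0.005092/0.006581) = 4.20 + (-0.11) = 4.09.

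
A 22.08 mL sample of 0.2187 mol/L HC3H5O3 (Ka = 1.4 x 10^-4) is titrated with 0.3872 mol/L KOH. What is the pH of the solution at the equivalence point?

n(HC3H5O3) = 0.2187 x 0.02208 = 0.004829 mol; V(KOH) at equivalence = 0.004829/0.3872 = 0.01247 L.
At equivalence all the acid is converted to C3H5O3-; total volume = 0.02208 + 0.01247 = 0.03455 L, so [C3H5O3-] = 0.004829/0.03455 = 0.1398 M.
Kb = Kw/Ka = 1.0e-14 / 1.4 x 10^-4 = 7.14e-11.
[OH^-] = sqrt(Kb x [C3H5O3-]) = sqrt(7.14e-11 x 0.1398) = 3.16e-6 M.
pOH = 5.50, so pH = 14.00 - 5.50 = 8.50.

8.50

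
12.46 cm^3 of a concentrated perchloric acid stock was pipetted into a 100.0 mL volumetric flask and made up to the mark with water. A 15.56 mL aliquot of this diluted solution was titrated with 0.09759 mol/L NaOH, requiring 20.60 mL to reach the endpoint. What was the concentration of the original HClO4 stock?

n(NaOH) = 0.09759 x 0.02060 = 0.002010 mol.
n(HClO4) in the aliquot = 0.002010 mol.
[diluted HClO4] = 0.002010 / 0.01556 = 0.1292 M.
Dilution factor = 100.0/12.46 = 8.026, so [stock] = 0.1292 x 8.026 = 1.04 M.

1.04 M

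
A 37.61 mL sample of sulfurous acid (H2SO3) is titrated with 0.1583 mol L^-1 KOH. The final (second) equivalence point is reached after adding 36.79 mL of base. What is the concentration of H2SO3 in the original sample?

n(KOH) = 0.1583 x 0.03679 = 0.005824 mol.
At the final (second) equivalence point, 2 mol OH^- react per mol H2SO3, so n(H2SO3) = 0.005824 / 2 = 0.002912 mol.
[H2SO3] = 0.002912 / 0.03761 L = 0.0774 M.

0.0774 M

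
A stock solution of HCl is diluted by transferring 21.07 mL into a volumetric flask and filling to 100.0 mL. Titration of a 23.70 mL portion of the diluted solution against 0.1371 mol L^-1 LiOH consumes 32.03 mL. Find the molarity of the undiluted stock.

n(LiOH) = 0.1371 x 0.03203 = 0.004391 mol.
n(HCl) in the aliquot = 0.004391 mol.
[diluted HCl] = 0.004391 / 0.02370 = 0.1853 M.
Dilution factor = 100.0/21.07 = 4.746, so [stock] = 0.1853 x 4.746 = 0.879 M.

0.879 M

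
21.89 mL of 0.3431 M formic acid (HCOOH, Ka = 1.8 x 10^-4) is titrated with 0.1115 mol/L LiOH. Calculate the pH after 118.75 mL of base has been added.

12.61

n(acid) = 0.3431 x 0.02189 = 0.007510 mol; n(LiOH) added = 0.1115 x 0.1187 = 0.01324 mol.
Base is in excess by 0.01324 - 0.007510 = 0.005730 mol in a total volume of 0.1406 L.
[OH^-] = 0.005730/0.1406 = 0.04074 M, so pOH = 1.39 and pH = 14.00 - 1.39 = 12.61.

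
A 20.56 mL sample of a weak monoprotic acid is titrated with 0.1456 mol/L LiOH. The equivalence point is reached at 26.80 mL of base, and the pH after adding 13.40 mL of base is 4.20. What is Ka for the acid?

6.3 x 10^-5

13.40 mL is half of the equivalence volume, so this is the half-equivalence point where [HA] = [A^-].
At half-equivalence pH = pKa, so pKa = 4.20.
Ka = 10^(-4.20) = 6.3 x 10^-5.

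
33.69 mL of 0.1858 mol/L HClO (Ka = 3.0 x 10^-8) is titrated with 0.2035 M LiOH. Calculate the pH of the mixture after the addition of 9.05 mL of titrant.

7.14

Initial n(HClO) = 0.1858 x 0.03369 = 0.006260 mol.
n(LiOH) added = 0.2035 x 0.009050 = 0.001842 mol, converting that many moles of HClO to ClO-.
Remaining n(HClO) = 0.004418 mol; n(ClO-) = 0.001842 mol.
By Henderson-Hasselbalch, pH = pKa + log([A^-]/[HA]) = 7.52 + log(0.001842/0.004418) = 7.52 + (-0.38) = 7.14.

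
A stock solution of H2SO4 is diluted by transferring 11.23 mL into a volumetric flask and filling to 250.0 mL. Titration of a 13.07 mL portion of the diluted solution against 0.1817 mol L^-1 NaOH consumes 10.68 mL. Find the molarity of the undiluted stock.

n(NaOH) = 0.1817 x 0.01068 = 0.001941 mol.
n(H2SO4) in the aliquot = 0.001941 x 1/2 = 0.0009703 mol.
[diluted H2SO4] = 0.0009703 / 0.01307 = 0.07424 M.
Dilution factor = 250.0/11.23 = 22.26, so [stock] = 0.07424 x 22.26 = 1.65 M.

1.65 M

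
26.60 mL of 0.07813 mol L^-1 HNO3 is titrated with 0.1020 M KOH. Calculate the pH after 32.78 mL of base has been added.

n(acid) = 0.07813 x 0.02660 = 0.002078 mol; n(KOH) added = 0.1020 x 0.03278 = 0.003344 mol.
Base is in excess by 0.003344 - 0.002078 = 0.001265 mol in a total volume of 0.05938 L.
[OH^-] = 0.001265/0.05938 = 0.02131 M, so pOH = 1.67 and pH = 14.00 - 1.67 = 12.33.

12.33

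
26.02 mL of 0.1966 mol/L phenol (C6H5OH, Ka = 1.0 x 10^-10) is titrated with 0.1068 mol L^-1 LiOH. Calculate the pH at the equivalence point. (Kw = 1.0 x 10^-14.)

n(C6H5OH) = 0.1966 x 0.02602 = 0.005116 mol; V(LiOH) at equivalence = 0.005116/0.1068 = 0.04790 L.
At equivalence all the acid is converted to C6H5O-; total volume = 0.02602 + 0.04790 = 0.07392 L, so [C6H5O-] = 0.005116/0.07392 = 0.06921 M.
Kb = Kw/Ka = 1.0e-14 / 1.0 x 10^-10 = 0.000100.
[OH^-] = sqrt(Kb x [C6H5O-]) = sqrt(0.000100 x 0.06921) = 0.00263 M.
pOH = 2.58, so pH = 14.00 - 2.58 = 11.42.

11.42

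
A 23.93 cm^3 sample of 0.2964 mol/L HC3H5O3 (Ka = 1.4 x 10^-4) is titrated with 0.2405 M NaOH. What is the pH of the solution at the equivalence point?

n(HC3H5O3) = 0.2964 x 0.02393 = 0.007093 mol; V(NaOH) at equivalence = 0.007093/0.2405 = 0.02949 L.
At equivalence all the acid is converted to C3H5O3-; total volume = 0.02393 + 0.02949 = 0.05342 L, so [C3H5O3-] = 0.007093/0.05342 = 0.1328 M.
Kb = Kw/Ka = 1.0e-14 / 1.4 x 10^-4 = 7.14e-11.
[OH^-] = sqrt(Kb x [C3H5O3-]) = sqrt(7.14e-11 x 0.1328) = 3.08e-6 M.
pOH = 5.51, so pH = 14.00 - 5.51 = 8.49.

8.49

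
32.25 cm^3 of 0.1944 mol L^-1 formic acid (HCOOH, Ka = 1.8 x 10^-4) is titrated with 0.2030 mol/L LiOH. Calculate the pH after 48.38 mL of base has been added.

12.64

n(acid) = 0.1944 x 0.03225 = 0.006269 mol; n(LiOH) added = 0.2030 x 0.04838 = 0.009821 mol.
Base is in excess by 0.009821 - 0.006269 = 0.003552 mol in a total volume of 0.08063 L.
[OH^-] = 0.003552/0.08063 = 0.04405 M, so pOH = 1.36 and pH = 14.00 - 1.36 = 12.64.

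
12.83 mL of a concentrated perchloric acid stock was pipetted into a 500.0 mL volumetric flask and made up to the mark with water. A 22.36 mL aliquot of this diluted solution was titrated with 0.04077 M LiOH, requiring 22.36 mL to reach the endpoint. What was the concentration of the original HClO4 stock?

n(LiOH) = 0.04077 x 0.02236 = 0.0009116 mol.
n(HClO4) in the aliquot = 0.0009116 mol.
[diluted HClO4] = 0.0009116 / 0.02236 = 0.04077 M.
Dilution factor = 500.0/12.83 = 38.97, so [stock] = 0.04077 x 38.97 = 1.59 M.

1.59 M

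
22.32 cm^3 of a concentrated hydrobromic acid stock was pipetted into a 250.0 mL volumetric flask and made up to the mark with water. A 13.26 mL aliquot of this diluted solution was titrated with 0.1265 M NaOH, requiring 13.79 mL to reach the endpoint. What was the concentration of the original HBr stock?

1.47 M

n(NaOH) = 0.1265 x 0.01379 = 0.001744 mol.
n(HBr) in the aliquot = 0.001744 mol.
[diluted HBr] = 0.001744 / 0.01326 = 0.1316 M.
Dilution factor = 250.0/22.32 = 11.20, so [stock] = 0.1316 x 11.20 = 1.47 M.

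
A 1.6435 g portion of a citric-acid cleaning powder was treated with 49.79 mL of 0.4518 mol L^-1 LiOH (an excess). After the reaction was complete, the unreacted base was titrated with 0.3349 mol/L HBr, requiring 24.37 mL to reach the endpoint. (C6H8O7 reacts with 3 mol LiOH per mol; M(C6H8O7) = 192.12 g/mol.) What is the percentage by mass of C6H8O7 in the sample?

Total n(LiOH) added = 0.4518 x 0.04979 = 0.02250 mol.
n(HBr) used = 0.3349 x 0.02437 = 0.008162 mol, which equals the excess n(LiOH).
So n(LiOH) consumed by the sample = 0.02250 - 0.008162 = 0.01433 mol.
n(C6H8O7) = 0.01433 / 3 = 0.004778 mol.
mass C6H8O7 = 0.004778 x 192.12 = 0.9179 g, so %C6H8O7 = 0.9179/1.6435 x 100 = 55.9%.

55.9%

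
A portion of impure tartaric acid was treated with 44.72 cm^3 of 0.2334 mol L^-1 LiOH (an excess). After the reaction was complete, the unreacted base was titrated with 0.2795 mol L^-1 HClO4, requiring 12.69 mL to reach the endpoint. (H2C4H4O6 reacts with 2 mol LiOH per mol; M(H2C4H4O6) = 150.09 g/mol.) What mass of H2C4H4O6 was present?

0.517 g

Total n(LiOH) added = 0.2334 x 0.04472 = 0.01044 mol.
n(HClO4) used = 0.2795 x 0.01269 = 0.003547 mol, which equals the excess n(LiOH).
So n(LiOH) consumed by the sample = 0.01044 - 0.003547 = 0.006891 mol.
n(H2C4H4O6) = 0.006891 / 2 = 0.003445 mol.
mass = 0.003445 mol x 150.09 g/mol = 0.517 g.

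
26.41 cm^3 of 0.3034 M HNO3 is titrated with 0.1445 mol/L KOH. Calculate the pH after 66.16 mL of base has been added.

n(acid) = 0.3034 x 0.02641 = 0.008013 mol; n(KOH) added = 0.1445 x 0.06616 = 0.009560 mol.
Base is in excess by 0.009560 - 0.008013 = 0.001547 mol in a total volume of 0.09257 L.
[OH^-] = 0.001547/0.09257 = 0.01672 M, so pOH = 1.78 and pH = 14.00 - 1.78 = 12.22.

12.22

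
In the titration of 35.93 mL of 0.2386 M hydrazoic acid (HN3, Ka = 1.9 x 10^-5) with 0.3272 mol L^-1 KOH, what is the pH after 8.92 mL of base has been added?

Initial n(HN3) = 0.2386 x 0.03593 = 0.008573 mol.
n(KOH) added = 0.3272 x 0.008920 = 0.002919 mol, converting that many moles of HN3 to N3-.
Remaining n(HN3) = 0.005654 mol; n(N3-) = 0.002919 mol.
By Henderson-Hasselbalch, pH = pKa + log([A^-]/[HA]) = 4.72 + log(0.002919/0.005654) = 4.72 + (-0.29) = 4.43.

4.43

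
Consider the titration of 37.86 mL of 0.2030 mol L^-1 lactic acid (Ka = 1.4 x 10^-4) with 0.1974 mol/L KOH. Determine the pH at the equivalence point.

8.43

n(HC3H5O3) = 0.2030 x 0.03786 = 0.007686 mol; V(KOH) at equivalence = 0.007686/0.1974 = 0.03893 L.
At equivalence all the acid is converted to C3H5O3-; total volume = 0.03786 + 0.03893 = 0.07679 L, so [C3H5O3-] = 0.007686/0.07679 = 0.1001 M.
Kb = Kw/Ka = 1.0e-14 / 1.4 x 10^-4 = 7.14e-11.
[OH^-] = sqrt(Kb x [C3H5O3-]) = sqrt(7.14e-11 x 0.1001) = 2.67e-6 M.
pOH = 5.57, so pH = 14.00 - 5.57 = 8.43.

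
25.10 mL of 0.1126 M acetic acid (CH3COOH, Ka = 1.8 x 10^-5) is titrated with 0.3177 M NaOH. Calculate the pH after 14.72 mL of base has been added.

n(acid) = 0.1126 x 0.02510 = 0.002826 mol; n(NaOH) added = 0.3177 x 0.01472 = 0.004677 mol.
Base is in excess by 0.004677 - 0.002826 = 0.001850 mol in a total volume of 0.03982 L.
[OH^-] = 0.001850/0.03982 = 0.04647 M, so pOH = 1.33 and pH = 14.00 - 1.33 = 12.67.

12.67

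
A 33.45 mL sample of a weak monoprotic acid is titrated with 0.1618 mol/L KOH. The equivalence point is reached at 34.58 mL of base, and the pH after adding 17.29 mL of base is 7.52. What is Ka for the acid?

3.0 x 10^-8

17.29 mL is half of the equivalence volume, so this is the half-equivalence point where [HA] = [A^-].
At half-equivalence pH = pKa, so pKa = 7.52.
Ka = 10^(-7.52) = 3.0 x 10^-8.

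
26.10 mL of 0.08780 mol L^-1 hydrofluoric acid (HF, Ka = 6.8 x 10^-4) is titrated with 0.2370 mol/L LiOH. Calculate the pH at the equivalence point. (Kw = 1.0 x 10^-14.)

7.99

n(HF) = 0.08780 x 0.02610 = 0.002292 mol; V(LiOH) at equivalence = 0.002292/0.2370 = 0.009669 L.
At equivalence all the acid is converted to F-; total volume = 0.02610 + 0.009669 = 0.03577 L, so [F-] = 0.002292/0.03577 = 0.06407 M.
Kb = Kw/Ka = 1.0e-14 / 6.8 x 10^-4 = 1.47e-11.
[OH^-] = sqrt(Kb x [F-]) = sqrt(1.47e-11 x 0.06407) = 9.71e-7 M.
pOH = 6.01, so pH = 14.00 - 6.01 = 7.99.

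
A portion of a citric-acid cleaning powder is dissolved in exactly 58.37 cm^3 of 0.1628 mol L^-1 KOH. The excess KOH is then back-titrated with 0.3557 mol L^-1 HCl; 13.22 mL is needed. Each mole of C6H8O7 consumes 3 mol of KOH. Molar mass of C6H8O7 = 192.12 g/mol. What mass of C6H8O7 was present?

Total n(KOH) added = 0.1628 x 0.05837 = 0.009503 mol.
n(HCl) used = 0.3557 x 0.01322 = 0.004702 mol, which equals the excess n(KOH).
So n(KOH) consumed by the sample = 0.009503 - 0.004702 = 0.004800 mol.
n(C6H8O7) = 0.004800 / 3 = 0.001600 mol.
mass = 0.001600 mol x 192.12 g/mol = 0.307 g.

0.307 g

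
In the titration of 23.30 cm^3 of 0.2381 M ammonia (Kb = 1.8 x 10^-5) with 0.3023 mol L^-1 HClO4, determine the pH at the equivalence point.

5.07

n(NH3) = 0.2381 x 0.02330 = 0.005548 mol; V(HClO4) at equivalence = 0.005548/0.3023 = 0.01835 L.
At equivalence the base is fully converted to NH4+; total volume = 0.04165 L, so [NH4+] = 0.005548/0.04165 = 0.1332 M.
Ka(NH4+) = Kw/Kb = 1.0e-14 / 1.8 x 10^-5 = 5.56e-10.
[H^+] = sqrt(Ka x [NH4+]) = sqrt(5.56e-10 x 0.1332) = 8.60e-6 M.
pH = -log(8.60e-6) = 5.07.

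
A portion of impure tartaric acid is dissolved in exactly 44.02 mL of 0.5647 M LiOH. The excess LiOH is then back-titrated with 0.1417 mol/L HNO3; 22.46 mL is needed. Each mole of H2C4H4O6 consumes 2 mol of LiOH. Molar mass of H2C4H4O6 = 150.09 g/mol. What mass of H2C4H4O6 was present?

Total n(LiOH) added = 0.5647 x 0.04402 = 0.02486 mol.
n(HNO3) used = 0.1417 x 0.02246 = 0.003183 mol, which equals the excess n(LiOH).
So n(LiOH) consumed by the sample = 0.02486 - 0.003183 = 0.02168 mol.
n(H2C4H4O6) = 0.02168 / 2 = 0.01084 mol.
mass = 0.01084 mol x 150.09 g/mol = 1.63 g.

1.63 g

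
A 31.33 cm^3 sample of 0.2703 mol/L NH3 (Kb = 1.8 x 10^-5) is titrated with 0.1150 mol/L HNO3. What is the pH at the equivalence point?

5.17

n(NH3) = 0.2703 x 0.03133 = 0.008468 mol; V(HNO3) at equivalence = 0.008468/0.1150 = 0.07364 L.
At equivalence the base is fully converted to NH4+; total volume = 0.1050 L, so [NH4+] = 0.008468/0.1050 = 0.08068 M.
Ka(NH4+) = Kw/Kb = 1.0e-14 / 1.8 x 10^-5 = 5.56e-10.
[H^+] = sqrt(Ka x [NH4+]) = sqrt(5.56e-10 x 0.08068) = 6.69e-6 M.
pH = -log(6.69e-6) = 5.17.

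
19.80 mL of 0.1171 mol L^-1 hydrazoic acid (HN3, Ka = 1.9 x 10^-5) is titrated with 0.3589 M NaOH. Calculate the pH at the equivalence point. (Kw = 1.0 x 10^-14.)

n(HN3) = 0.1171 x 0.01980 = 0.002319 mol; V(NaOH) at equivalence = 0.002319/0.3589 = 0.006460 L.
At equivalence all the acid is converted to N3-; total volume = 0.01980 + 0.006460 = 0.02626 L, so [N3-] = 0.002319/0.02626 = 0.08829 M.
Kb = Kw/Ka = 1.0e-14 / 1.9 x 10^-5 = 5.26e-10.
[OH^-] = sqrt(Kb x [N3-]) = sqrt(5.26e-10 x 0.08829) = 6.82e-6 M.
pOH = 5.17, so pH = 14.00 - 5.17 = 8.83.

8.83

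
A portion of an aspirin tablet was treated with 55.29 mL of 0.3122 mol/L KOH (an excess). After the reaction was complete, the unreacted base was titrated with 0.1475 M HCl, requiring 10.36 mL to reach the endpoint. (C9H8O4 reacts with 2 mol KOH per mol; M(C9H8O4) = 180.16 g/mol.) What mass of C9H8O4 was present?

Total n(KOH) added = 0.3122 x 0.05529 = 0.01726 mol.
n(HCl) used = 0.1475 x 0.01036 = 0.001528 mol, which equals the excess n(KOH).
So n(KOH) consumed by the sample = 0.01726 - 0.001528 = 0.01573 mol.
n(C9H8O4) = 0.01573 / 2 = 0.007867 mol.
mass = 0.007867 mol x 180.16 g/mol = 1.42 g.

1.42 g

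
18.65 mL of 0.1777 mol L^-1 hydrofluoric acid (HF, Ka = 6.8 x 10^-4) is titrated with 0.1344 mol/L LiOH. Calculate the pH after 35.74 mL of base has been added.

n(acid) = 0.1777 x 0.01865 = 0.003314 mol; n(LiOH) added = 0.1344 x 0.03574 = 0.004803 mol.
Base is in excess by 0.004803 - 0.003314 = 0.001489 mol in a total volume of 0.05439 L.
[OH^-] = 0.001489/0.05439 = 0.02738 M, so pOH = 1.56 and pH = 14.00 - 1.56 = 12.44.

12.44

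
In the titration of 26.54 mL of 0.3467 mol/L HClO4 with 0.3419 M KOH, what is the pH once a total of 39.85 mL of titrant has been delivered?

12.82

n(acid) = 0.3467 x 0.02654 = 0.009201 mol; n(KOH) added = 0.3419 x 0.03985 = 0.01362 mol.
Base is in excess by 0.01362 - 0.009201 = 0.004423 mol in a total volume of 0.06639 L.
[OH^-] = 0.004423/0.06639 = 0.06663 M, so pOH = 1.18 and pH = 14.00 - 1.18 = 12.82.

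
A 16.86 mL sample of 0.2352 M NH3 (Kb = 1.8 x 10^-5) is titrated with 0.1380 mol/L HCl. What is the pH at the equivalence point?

n(NH3) = 0.2352 x 0.01686 = 0.003965 mol; V(HCl) at equivalence = 0.003965/0.1380 = 0.02874 L.
At equivalence the base is fully converted to NH4+; total volume = 0.04560 L, so [NH4+] = 0.003965/0.04560 = 0.08697 M.
Ka(NH4+) = Kw/Kb = 1.0e-14 / 1.8 x 10^-5 = 5.56e-10.
[H^+] = sqrt(Ka x [NH4+]) = sqrt(5.56e-10 x 0.08697) = 6.95e-6 M.
pH = -log(6.95e-6) = 5.16.

5.16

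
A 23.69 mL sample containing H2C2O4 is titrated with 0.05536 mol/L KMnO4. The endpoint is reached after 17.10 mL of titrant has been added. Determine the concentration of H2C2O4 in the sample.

n(KMnO4) = 0.05536 x 0.01710 = 0.0009467 mol.
From the balanced equation, 2 mol KMnO4 reacts with 5 mol H2C2O4, so n(H2C2O4) = 0.0009467 x 5/2 = 0.002367 mol.
[H2C2O4] = 0.002367 / 0.02369 L = 0.0999 M.

0.0999 M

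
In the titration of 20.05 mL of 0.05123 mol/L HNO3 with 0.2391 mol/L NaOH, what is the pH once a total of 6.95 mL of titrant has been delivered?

12.37

n(acid) = 0.05123 x 0.02005 = 0.001027 mol; n(NaOH) added = 0.2391 x 0.006950 = 0.001662 mol.
Base is in excess by 0.001662 - 0.001027 = 0.0006346 mol in a total volume of 0.02700 L.
[OH^-] = 0.0006346/0.02700 = 0.02350 M, so pOH = 1.63 and pH = 14.00 - 1.63 = 12.37.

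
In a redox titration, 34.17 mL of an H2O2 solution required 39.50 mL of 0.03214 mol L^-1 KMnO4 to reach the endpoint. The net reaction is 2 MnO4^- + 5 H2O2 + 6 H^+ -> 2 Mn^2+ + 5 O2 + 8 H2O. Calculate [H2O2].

n(KMnO4) = 0.03214 x 0.03950 = 0.001270 mol.
From the balanced equation, 2 mol KMnO4 reacts with 5 mol H2O2, so n(H2O2) = 0.001270 x 5/2 = 0.003174 mol.
[H2O2] = 0.003174 / 0.03417 L = 0.0929 M.

0.0929 M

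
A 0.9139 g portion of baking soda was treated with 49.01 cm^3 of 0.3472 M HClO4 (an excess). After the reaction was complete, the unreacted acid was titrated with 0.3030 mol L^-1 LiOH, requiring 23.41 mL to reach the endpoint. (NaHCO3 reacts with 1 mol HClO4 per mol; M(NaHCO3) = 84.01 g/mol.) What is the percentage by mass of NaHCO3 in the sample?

Total n(HClO4) added = 0.3472 x 0.04901 = 0.01702 mol.
n(LiOH) used = 0.3030 x 0.02341 = 0.007093 mol, which equals the excess n(HClO4).
So n(HClO4) consumed by the sample = 0.01702 - 0.007093 = 0.009923 mol.
n(NaHCO3) = 0.009923 / 1 = 0.009923 mol.
mass NaHCO3 = 0.009923 x 84.01 = 0.8336 g, so %NaHCO3 = 0.8336/0.9139 x 100 = 91.2%.

91.2%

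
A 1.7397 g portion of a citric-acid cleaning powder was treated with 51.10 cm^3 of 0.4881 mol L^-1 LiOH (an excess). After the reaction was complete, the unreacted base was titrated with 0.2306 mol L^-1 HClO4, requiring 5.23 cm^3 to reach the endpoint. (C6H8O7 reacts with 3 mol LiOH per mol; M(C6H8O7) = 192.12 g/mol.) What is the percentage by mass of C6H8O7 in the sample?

87.4%

Total n(LiOH) added = 0.4881 x 0.05110 = 0.02494 mol.
n(HClO4) used = 0.2306 x 0.005230 = 0.001206 mol, which equals the excess n(LiOH).
So n(LiOH) consumed by the sample = 0.02494 - 0.001206 = 0.02374 mol.
n(C6H8O7) = 0.02374 / 3 = 0.007912 mol.
mass C6H8O7 = 0.007912 x 192.12 = 1.520 g, so %C6H8O7 = 1.520/1.7397 x 100 = 87.4%.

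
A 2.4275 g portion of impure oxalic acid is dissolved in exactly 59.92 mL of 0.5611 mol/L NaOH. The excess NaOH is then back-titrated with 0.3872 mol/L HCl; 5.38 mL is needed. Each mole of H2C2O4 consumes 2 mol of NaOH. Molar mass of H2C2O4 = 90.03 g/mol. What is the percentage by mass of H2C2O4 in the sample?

Total n(NaOH) added = 0.5611 x 0.05992 = 0.03362 mol.
n(HCl) used = 0.3872 x 0.005380 = 0.002083 mol, which equals the excess n(NaOH).
So n(NaOH) consumed by the sample = 0.03362 - 0.002083 = 0.03154 mol.
n(H2C2O4) = 0.03154 / 2 = 0.01577 mol.
mass H2C2O4 = 0.01577 x 90.03 = 1.420 g, so %H2C2O4 = 1.420/2.4275 x 100 = 58.5%.

58.5%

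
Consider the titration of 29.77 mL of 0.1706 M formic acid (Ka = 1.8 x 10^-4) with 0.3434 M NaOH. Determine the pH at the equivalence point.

8.40

n(HCOOH) = 0.1706 x 0.02977 = 0.005079 mol; V(NaOH) at equivalence = 0.005079/0.3434 = 0.01479 L.
At equivalence all the acid is converted to HCOO-; total volume = 0.02977 + 0.01479 = 0.04456 L, so [HCOO-] = 0.005079/0.04456 = 0.1140 M.
Kb = Kw/Ka = 1.0e-14 / 1.8 x 10^-4 = 5.56e-11.
[OH^-] = sqrt(Kb x [HCOO-]) = sqrt(5.56e-11 x 0.1140) = 2.52e-6 M.
pOH = 5.60, so pH = 14.00 - 5.60 = 8.40.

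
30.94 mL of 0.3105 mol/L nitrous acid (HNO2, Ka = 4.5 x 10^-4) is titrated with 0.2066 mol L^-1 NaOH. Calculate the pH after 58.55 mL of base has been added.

12.44

n(acid) = 0.3105 x 0.03094 = 0.009607 mol; n(NaOH) added = 0.2066 x 0.05855 = 0.01210 mol.
Base is in excess by 0.01210 - 0.009607 = 0.002490 mol in a total volume of 0.08949 L.
[OH^-] = 0.002490/0.08949 = 0.02782 M, so pOH = 1.56 and pH = 14.00 - 1.56 = 12.44.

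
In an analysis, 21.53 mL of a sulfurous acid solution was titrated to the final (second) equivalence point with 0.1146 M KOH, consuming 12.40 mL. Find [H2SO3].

n(KOH) = 0.1146 x 0.01240 = 0.001421 mol.
At the final (second) equivalence point, 2 mol OH^- react per mol H2SO3, so n(H2SO3) = 0.001421 / 2 = 0.0007105 mol.
[H2SO3] = 0.0007105 / 0.02153 L = 0.0330 M.

0.0330 M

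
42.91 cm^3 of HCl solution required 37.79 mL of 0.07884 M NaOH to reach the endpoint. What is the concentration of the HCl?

n(NaOH) delivered = 0.07884 x 0.03779 = 0.002979 mol.
For a 1:1 reaction, n(HCl) = 0.002979 mol.
[HCl] = 0.002979 mol / 0.04291 L = 0.0694 M.

0.0694 M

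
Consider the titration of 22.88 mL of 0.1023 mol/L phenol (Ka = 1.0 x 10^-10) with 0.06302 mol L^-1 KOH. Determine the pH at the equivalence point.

n(C6H5OH) = 0.1023 x 0.02288 = 0.002341 mol; V(KOH) at equivalence = 0.002341/0.06302 = 0.03714 L.
At equivalence all the acid is converted to C6H5O-; total volume = 0.02288 + 0.03714 = 0.06002 L, so [C6H5O-] = 0.002341/0.06002 = 0.03900 M.
Kb = Kw/Ka = 1.0e-14 / 1.0 x 10^-10 = 0.000100.
[OH^-] = sqrt(Kb x [C6H5O-]) = sqrt(0.000100 x 0.03900) = 0.00197 M.
pOH = 2.70, so pH = 14.00 - 2.70 = 11.30.

11.30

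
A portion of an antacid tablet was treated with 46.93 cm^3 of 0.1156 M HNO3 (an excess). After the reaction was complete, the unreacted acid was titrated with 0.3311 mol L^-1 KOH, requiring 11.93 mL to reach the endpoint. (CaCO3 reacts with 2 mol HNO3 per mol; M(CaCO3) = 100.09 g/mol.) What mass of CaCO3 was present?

Total n(HNO3) added = 0.1156 x 0.04693 = 0.005425 mol.
n(KOH) used = 0.3311 x 0.01193 = 0.003950 mol, which equals the excess n(HNO3).
So n(HNO3) consumed by the sample = 0.005425 - 0.003950 = 0.001475 mol.
n(CaCO3) = 0.001475 / 2 = 0.0007375 mol.
mass = 0.0007375 mol x 100.09 g/mol = 0.0738 g.

0.0738 g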